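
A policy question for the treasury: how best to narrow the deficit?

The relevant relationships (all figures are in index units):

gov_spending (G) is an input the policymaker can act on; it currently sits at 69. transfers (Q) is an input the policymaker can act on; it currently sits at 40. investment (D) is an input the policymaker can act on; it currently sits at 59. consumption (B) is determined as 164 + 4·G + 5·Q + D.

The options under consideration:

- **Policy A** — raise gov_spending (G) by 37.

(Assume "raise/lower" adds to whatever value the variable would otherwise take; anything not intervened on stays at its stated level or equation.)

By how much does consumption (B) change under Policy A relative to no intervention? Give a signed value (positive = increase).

Baseline:
  G = 69
  Q = 40
  D = 59
  B = 164 + 4·69 + 5·40 + 59 = 699
Policy A (G + 37):
  G = 69 + 37 = 106
  Q = 40
  D = 59
  B = 164 + 4·106 + 5·40 + 59 = 847
Change in B: 847 − 699 = 148

148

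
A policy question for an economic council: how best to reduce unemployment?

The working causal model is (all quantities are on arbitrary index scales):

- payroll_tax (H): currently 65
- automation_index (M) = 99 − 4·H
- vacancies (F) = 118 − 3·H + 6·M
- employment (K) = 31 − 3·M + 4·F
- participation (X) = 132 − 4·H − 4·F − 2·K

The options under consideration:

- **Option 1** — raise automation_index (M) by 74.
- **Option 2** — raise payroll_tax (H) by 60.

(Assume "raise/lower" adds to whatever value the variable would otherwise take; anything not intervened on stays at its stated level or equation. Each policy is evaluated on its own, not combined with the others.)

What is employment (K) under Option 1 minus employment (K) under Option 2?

7314

Option 1 (M + 74):
  H = 65
  M = 99 − 4·65 (+74 from intervention) = -87
  F = 118 − 3·65 + 6·(-87) = -599
  K = 31 − 3·(-87) + 4·(-599) = -2104
Option 2 (H + 60):
  H = 65 + 60 = 125
  M = 99 − 4·125 = -401
  F = 118 − 3·125 + 6·(-401) = -2663
  K = 31 − 3·(-401) + 4·(-2663) = -9418
K: -2104 − (-9418) = 7314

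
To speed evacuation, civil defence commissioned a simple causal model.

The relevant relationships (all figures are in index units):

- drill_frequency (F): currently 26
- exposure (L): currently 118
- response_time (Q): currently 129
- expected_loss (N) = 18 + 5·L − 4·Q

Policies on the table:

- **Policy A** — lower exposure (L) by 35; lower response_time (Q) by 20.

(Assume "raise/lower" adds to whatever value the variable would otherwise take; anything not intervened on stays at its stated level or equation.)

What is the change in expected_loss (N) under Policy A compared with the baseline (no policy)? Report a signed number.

Baseline:
  L = 118
  Q = 129
  N = 18 + 5·118 − 4·129 = 92
Policy A (L − 35, Q − 20):
  L = 118 − 35 = 83
  Q = 129 − 20 = 109
  N = 18 + 5·83 − 4·109 = -3
Change in N: -3 − 92 = -95

-95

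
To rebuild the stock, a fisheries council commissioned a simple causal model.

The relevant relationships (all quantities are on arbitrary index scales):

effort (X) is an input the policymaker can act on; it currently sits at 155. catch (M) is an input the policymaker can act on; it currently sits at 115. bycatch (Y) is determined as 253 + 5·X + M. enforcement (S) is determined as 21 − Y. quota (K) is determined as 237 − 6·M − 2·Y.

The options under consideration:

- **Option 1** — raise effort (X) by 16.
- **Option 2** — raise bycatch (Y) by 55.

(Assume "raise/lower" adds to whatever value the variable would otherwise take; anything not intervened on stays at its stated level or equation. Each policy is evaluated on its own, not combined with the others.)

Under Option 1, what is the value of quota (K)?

-2899

Option 1 (X + 16):
  X = 155 + 16 = 171
  M = 115
  Y = 253 + 5·171 + 115 = 1223
  K = 237 − 6·115 − 2·1223 = -2899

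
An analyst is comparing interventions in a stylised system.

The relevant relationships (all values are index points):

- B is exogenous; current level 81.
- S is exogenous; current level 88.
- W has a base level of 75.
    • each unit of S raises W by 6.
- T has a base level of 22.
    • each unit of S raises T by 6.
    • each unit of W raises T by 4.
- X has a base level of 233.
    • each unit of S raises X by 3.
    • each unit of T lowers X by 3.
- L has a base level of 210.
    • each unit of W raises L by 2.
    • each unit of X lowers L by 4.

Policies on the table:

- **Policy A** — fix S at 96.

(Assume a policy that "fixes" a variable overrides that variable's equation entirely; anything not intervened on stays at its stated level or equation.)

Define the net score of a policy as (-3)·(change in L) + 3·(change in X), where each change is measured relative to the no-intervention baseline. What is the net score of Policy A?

Baseline:
  S = 88
  W = 75 + 6·88 = 603
  T = 22 + 6·88 + 4·603 = 2962
  X = 233 + 3·88 − 3·2962 = -8389
  L = 210 + 2·603 − 4·(-8389) = 34972
Policy A (S := 96):
  S = 96
  W = 75 + 6·96 = 651
  T = 22 + 6·96 + 4·651 = 3202
  X = 233 + 3·96 − 3·3202 = -9085
  L = 210 + 2·651 − 4·(-9085) = 37852
ΔL = 37852 − 34972 = 2880; ΔX = -9085 − (-8389) = -696
Score = (-3)·2880 + 3·(-696) = -10728

-10728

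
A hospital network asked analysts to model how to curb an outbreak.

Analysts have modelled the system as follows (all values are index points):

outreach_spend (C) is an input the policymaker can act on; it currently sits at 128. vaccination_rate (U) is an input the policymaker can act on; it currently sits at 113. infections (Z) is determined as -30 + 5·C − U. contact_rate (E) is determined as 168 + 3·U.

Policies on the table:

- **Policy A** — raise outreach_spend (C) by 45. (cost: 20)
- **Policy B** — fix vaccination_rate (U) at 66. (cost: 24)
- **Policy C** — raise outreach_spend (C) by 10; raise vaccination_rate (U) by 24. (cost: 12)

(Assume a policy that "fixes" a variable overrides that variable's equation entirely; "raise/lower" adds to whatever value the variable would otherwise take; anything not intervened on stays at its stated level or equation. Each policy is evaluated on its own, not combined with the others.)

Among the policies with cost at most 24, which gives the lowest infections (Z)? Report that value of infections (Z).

523

Policy A (C + 45):
  C = 128 + 45 = 173
  U = 113
  Z = -30 + 5·173 − 113 = 722
Policy B (U := 66):
  C = 128
  U = 66
  Z = -30 + 5·128 − 66 = 544
Policy C (C + 10, U + 24):
  C = 128 + 10 = 138
  U = 113 + 24 = 137
  Z = -30 + 5·138 − 137 = 523
Comparing — Policy A: Z=722, Policy B: Z=544, Policy C: Z=523. Lowest is 523 (Policy C).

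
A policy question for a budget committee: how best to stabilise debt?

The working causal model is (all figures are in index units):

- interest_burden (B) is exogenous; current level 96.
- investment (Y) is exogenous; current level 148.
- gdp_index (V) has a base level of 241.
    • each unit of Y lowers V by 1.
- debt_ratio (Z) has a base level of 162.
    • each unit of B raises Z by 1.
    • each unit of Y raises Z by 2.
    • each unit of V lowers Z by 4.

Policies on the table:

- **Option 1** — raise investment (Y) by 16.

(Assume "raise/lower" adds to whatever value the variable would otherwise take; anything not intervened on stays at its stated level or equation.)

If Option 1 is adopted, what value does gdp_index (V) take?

Option 1 (Y + 16):
  Y = 148 + 16 = 164
  V = 241 − 164 = 77

77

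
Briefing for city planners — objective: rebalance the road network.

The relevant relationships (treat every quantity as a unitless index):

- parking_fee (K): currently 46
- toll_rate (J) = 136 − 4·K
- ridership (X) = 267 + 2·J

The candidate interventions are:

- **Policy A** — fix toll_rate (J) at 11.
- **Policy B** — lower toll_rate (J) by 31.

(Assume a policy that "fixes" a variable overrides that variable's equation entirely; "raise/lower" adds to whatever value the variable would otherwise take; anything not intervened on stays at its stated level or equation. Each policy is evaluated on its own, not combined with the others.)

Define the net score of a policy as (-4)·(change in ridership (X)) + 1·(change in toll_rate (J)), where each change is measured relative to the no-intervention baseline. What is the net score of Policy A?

Baseline:
  K = 46
  J = 136 − 4·46 = -48
  X = 267 + 2·(-48) = 171
Policy A (J := 11):
  K = 46
  J = 11
  X = 267 + 2·11 = 289
ΔX = 289 − 171 = 118; ΔJ = 11 − (-48) = 59
Score = (-4)·118 + 1·59 = -413

-413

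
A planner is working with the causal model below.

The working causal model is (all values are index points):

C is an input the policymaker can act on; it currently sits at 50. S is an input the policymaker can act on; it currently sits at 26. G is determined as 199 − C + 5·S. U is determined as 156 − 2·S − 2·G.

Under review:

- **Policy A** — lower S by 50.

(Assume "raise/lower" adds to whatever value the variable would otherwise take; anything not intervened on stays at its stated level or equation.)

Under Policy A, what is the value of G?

Policy A (S − 50):
  C = 50
  S = 26 − 50 = -24
  G = 199 − 50 + 5·(-24) = 29

29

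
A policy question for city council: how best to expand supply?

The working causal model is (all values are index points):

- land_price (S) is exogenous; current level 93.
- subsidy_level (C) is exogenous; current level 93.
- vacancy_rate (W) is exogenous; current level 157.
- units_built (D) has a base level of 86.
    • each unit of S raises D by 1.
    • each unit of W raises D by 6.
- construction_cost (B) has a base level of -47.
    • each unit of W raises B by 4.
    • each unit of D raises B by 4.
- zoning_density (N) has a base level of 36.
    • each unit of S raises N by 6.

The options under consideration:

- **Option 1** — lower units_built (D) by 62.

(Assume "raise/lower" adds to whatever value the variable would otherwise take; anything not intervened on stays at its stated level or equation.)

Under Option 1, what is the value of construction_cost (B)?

4817

Option 1 (D − 62):
  S = 93
  W = 157
  D = 86 + 93 + 6·157 (−62 from intervention) = 1059
  B = -47 + 4·157 + 4·1059 = 4817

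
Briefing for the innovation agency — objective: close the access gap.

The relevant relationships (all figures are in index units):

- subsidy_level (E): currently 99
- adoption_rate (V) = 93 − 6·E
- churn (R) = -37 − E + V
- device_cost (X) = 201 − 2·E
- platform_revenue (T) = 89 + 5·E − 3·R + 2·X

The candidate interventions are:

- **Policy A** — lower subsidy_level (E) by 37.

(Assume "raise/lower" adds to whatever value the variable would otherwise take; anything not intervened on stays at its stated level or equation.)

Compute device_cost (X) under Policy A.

77

Policy A (E − 37):
  E = 99 − 37 = 62
  X = 201 − 2·62 = 77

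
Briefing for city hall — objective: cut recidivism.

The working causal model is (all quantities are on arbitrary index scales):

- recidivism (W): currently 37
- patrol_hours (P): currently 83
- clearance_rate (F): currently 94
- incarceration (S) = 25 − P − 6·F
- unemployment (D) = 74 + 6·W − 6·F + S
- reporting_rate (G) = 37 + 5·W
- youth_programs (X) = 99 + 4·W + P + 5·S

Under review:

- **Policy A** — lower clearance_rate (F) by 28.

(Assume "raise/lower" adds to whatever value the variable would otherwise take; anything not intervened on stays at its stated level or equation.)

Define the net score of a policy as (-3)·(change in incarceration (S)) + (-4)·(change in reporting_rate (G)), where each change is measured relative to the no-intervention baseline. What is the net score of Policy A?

-504

Baseline:
  W = 37
  P = 83
  F = 94
  S = 25 − 83 − 6·94 = -622
  G = 37 + 5·37 = 222
Policy A (F − 28):
  W = 37
  P = 83
  F = 94 − 28 = 66
  S = 25 − 83 − 6·66 = -454
  G = 37 + 5·37 = 222
ΔS = -454 − (-622) = 168; ΔG = 222 − 222 = 0
Score = (-3)·168 + (-4)·0 = -504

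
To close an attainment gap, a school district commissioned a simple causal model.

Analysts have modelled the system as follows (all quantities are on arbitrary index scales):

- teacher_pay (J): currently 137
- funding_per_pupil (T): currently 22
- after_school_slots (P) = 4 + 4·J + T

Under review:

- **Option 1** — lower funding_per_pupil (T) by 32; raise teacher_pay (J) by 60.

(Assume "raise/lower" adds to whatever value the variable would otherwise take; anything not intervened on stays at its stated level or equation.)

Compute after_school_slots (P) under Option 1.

782

Option 1 (T − 32, J + 60):
  J = 137 + 60 = 197
  T = 22 − 32 = -10
  P = 4 + 4·197 + (-10) = 782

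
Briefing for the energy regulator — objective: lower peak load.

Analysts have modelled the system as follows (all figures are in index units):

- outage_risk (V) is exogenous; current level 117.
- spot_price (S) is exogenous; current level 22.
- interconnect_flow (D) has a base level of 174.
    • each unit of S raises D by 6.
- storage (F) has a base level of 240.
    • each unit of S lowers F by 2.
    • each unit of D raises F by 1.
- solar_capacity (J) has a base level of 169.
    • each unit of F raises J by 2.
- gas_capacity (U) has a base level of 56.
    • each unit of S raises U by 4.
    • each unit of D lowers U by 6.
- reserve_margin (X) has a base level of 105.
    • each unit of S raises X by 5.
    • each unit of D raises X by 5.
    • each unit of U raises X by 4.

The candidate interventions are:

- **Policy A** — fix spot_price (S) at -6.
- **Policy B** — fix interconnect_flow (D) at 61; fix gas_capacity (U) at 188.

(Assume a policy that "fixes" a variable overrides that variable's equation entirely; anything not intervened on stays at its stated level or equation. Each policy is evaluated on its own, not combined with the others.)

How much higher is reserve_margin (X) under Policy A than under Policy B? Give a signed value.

-3691

Policy A (S := -6):
  S = -6
  D = 174 + 6·(-6) = 138
  U = 56 + 4·(-6) − 6·138 = -796
  X = 105 + 5·(-6) + 5·138 + 4·(-796) = -2419
Policy B (D := 61, U := 188):
  S = 22
  D = 61
  U = 188
  X = 105 + 5·22 + 5·61 + 4·188 = 1272
X: -2419 − 1272 = -3691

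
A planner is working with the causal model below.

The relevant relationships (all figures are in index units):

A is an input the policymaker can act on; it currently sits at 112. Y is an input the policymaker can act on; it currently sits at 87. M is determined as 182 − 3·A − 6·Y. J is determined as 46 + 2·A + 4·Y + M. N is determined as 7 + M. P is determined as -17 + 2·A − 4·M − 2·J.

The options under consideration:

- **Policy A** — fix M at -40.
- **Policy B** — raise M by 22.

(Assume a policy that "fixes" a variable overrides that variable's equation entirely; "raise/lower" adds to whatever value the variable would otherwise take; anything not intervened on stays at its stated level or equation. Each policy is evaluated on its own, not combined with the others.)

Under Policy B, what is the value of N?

Policy B (M + 22):
  A = 112
  Y = 87
  M = 182 − 3·112 − 6·87 (+22 from intervention) = -654
  N = 7 + (-654) = -647

-647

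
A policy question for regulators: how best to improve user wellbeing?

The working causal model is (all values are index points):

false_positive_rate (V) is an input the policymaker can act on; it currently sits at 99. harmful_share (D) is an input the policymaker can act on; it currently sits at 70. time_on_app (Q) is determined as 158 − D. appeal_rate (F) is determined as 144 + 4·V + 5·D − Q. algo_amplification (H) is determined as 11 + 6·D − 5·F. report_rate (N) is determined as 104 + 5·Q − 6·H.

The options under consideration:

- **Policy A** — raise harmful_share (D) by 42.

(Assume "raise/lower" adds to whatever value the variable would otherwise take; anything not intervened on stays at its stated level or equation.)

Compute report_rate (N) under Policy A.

Policy A (D + 42):
  V = 99
  D = 70 + 42 = 112
  Q = 158 − 112 = 46
  F = 144 + 4·99 + 5·112 − 46 = 1054
  H = 11 + 6·112 − 5·1054 = -4587
  N = 104 + 5·46 − 6·(-4587) = 27856

27856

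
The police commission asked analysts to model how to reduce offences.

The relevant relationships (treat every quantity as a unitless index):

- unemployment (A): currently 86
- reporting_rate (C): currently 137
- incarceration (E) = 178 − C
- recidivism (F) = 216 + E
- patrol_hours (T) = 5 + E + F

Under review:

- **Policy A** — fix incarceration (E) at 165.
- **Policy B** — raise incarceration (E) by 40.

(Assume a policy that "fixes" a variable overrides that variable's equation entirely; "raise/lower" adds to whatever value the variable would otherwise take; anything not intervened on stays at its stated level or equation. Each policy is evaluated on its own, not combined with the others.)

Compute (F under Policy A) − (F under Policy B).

Policy A (E := 165):
  C = 137
  E = 165
  F = 216 + 165 = 381
Policy B (E + 40):
  C = 137
  E = 178 − 137 (+40 from intervention) = 81
  F = 216 + 81 = 297
F: 381 − 297 = 84

84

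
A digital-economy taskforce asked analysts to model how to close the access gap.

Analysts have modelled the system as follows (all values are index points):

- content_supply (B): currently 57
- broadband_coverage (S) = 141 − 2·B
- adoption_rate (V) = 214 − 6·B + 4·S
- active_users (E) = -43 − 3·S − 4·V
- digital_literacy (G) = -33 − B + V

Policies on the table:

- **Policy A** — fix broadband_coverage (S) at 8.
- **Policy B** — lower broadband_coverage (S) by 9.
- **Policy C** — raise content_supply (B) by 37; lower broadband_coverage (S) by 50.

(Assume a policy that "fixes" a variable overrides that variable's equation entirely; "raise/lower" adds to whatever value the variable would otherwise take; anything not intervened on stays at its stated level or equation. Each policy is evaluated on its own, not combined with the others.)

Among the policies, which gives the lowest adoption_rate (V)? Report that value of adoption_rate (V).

-738

Policy A (S := 8):
  B = 57
  S = 8
  V = 214 − 6·57 + 4·8 = -96
Policy B (S − 9):
  B = 57
  S = 141 − 2·57 (−9 from intervention) = 18
  V = 214 − 6·57 + 4·18 = -56
Policy C (B + 37, S − 50):
  B = 57 + 37 = 94
  S = 141 − 2·94 (−50 from intervention) = -97
  V = 214 − 6·94 + 4·(-97) = -738
Comparing — Policy A: V=-96, Policy B: V=-56, Policy C: V=-738. Lowest is -738 (Policy C).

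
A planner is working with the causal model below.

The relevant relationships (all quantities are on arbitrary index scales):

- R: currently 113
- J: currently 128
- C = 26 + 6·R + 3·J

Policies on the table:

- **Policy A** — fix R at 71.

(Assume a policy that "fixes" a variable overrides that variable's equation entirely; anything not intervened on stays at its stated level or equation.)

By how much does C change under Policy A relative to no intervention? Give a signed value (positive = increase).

-252

Baseline:
  R = 113
  J = 128
  C = 26 + 6·113 + 3·128 = 1088
Policy A (R := 71):
  R = 71
  J = 128
  C = 26 + 6·71 + 3·128 = 836
Change in C: 836 − 1088 = -252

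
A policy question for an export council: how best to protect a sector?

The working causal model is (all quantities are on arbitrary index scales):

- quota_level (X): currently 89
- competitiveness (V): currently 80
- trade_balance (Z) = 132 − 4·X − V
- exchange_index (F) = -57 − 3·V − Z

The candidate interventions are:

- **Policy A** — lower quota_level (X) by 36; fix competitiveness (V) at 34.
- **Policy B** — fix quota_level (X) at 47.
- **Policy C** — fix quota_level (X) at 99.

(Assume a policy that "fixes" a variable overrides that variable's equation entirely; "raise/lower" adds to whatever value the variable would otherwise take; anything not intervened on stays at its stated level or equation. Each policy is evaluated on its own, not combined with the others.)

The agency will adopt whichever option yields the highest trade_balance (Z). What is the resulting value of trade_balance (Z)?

Policy A (X − 36, V := 34):
  X = 89 − 36 = 53
  V = 34
  Z = 132 − 4·53 − 34 = -114
Policy B (X := 47):
  X = 47
  V = 80
  Z = 132 − 4·47 − 80 = -136
Policy C (X := 99):
  X = 99
  V = 80
  Z = 132 − 4·99 − 80 = -344
Comparing — Policy A: Z=-114, Policy B: Z=-136, Policy C: Z=-344. Highest is -114 (Policy A).

-114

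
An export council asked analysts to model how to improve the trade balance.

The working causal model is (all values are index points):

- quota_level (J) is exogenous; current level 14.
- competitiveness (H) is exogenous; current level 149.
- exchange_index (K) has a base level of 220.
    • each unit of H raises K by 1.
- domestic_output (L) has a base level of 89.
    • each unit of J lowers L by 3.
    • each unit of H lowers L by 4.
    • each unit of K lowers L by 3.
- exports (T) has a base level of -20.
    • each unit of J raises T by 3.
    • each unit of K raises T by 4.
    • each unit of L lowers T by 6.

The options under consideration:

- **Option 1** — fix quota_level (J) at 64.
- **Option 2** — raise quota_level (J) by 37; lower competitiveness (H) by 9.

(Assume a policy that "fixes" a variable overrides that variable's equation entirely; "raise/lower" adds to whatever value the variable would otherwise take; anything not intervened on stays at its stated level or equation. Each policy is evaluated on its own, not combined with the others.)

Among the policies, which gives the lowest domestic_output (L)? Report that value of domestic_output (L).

-1806

Option 1 (J := 64):
  J = 64
  H = 149
  K = 220 + 149 = 369
  L = 89 − 3·64 − 4·149 − 3·369 = -1806
Option 2 (J + 37, H − 9):
  J = 14 + 37 = 51
  H = 149 − 9 = 140
  K = 220 + 140 = 360
  L = 89 − 3·51 − 4·140 − 3·360 = -1704
Comparing — Option 1: L=-1806, Option 2: L=-1704. Lowest is -1806 (Option 1).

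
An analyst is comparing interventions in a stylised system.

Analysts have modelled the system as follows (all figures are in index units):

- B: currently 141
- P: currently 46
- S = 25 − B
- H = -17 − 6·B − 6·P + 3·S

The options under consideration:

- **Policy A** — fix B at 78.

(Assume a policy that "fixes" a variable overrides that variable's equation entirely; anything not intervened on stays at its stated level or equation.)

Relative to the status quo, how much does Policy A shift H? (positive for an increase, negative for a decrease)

Baseline:
  B = 141
  P = 46
  S = 25 − 141 = -116
  H = -17 − 6·141 − 6·46 + 3·(-116) = -1487
Policy A (B := 78):
  B = 78
  P = 46
  S = 25 − 78 = -53
  H = -17 − 6·78 − 6·46 + 3·(-53) = -920
Change in H: -920 − (-1487) = 567

567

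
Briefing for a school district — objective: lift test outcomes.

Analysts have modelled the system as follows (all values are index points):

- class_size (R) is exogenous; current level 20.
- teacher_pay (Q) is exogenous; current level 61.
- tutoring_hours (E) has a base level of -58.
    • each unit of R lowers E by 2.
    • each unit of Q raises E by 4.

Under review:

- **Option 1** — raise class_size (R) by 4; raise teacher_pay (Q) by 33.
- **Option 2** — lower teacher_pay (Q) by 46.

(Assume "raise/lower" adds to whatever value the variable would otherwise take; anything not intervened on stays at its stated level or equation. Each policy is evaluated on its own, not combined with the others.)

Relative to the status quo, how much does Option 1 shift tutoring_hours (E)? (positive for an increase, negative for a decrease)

124

Baseline:
  R = 20
  Q = 61
  E = -58 − 2·20 + 4·61 = 146
Option 1 (R + 4, Q + 33):
  R = 20 + 4 = 24
  Q = 61 + 33 = 94
  E = -58 − 2·24 + 4·94 = 270
Change in E: 270 − 146 = 124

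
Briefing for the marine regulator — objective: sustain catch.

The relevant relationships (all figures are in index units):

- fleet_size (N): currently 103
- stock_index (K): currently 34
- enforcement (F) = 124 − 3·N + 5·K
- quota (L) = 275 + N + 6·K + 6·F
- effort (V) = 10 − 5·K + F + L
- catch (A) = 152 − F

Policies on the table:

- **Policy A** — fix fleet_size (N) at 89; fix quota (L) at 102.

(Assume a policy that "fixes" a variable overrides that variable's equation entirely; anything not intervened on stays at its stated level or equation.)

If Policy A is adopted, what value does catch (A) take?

125

Policy A (N := 89, L := 102):
  N = 89
  K = 34
  F = 124 − 3·89 + 5·34 = 27
  A = 152 − 27 = 125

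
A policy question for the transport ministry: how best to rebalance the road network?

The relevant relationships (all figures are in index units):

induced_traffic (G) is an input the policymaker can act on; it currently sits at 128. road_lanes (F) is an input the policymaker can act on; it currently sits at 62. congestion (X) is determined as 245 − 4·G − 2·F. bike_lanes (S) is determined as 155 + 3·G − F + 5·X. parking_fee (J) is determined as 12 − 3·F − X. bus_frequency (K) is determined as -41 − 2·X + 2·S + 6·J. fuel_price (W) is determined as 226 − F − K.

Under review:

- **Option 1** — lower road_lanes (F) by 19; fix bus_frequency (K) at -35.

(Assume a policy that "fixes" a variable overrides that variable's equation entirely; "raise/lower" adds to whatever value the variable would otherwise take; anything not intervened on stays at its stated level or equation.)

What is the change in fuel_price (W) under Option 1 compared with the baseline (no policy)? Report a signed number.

-859

Baseline:
  G = 128
  F = 62
  X = 245 − 4·128 − 2·62 = -391
  S = 155 + 3·128 − 62 + 5·(-391) = -1478
  J = 12 − 3·62 − (-391) = 217
  K = -41 − 2·(-391) + 2·(-1478) + 6·217 = -913
  W = 226 − 62 − (-913) = 1077
Option 1 (F − 19, K := -35):
  G = 128
  F = 62 − 19 = 43
  X = 245 − 4·128 − 2·43 = -353
  S = 155 + 3·128 − 43 + 5·(-353) = -1269
  J = 12 − 3·43 − (-353) = 236
  K = -35
  W = 226 − 43 − (-35) = 218
Change in W: 218 − 1077 = -859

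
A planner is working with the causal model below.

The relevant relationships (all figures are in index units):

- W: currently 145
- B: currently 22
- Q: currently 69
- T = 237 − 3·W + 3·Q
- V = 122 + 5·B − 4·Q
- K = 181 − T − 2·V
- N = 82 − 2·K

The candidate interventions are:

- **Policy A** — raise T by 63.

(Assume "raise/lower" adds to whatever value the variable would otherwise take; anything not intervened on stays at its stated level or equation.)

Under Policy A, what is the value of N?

-312

Policy A (T + 63):
  W = 145
  B = 22
  Q = 69
  T = 237 − 3·145 + 3·69 (+63 from intervention) = 72
  V = 122 + 5·22 − 4·69 = -44
  K = 181 − 72 − 2·(-44) = 197
  N = 82 − 2·197 = -312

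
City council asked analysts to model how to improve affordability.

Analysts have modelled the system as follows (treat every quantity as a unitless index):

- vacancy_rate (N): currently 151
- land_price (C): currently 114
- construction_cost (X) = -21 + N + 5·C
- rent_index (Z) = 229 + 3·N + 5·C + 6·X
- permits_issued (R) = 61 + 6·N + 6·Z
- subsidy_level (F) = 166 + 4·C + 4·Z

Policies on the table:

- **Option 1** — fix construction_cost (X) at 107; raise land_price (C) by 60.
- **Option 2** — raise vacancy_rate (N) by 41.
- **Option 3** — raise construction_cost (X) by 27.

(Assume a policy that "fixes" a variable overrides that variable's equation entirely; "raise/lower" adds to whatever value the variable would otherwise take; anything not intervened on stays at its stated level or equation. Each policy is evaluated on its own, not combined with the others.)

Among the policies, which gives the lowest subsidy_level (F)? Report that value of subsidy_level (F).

9638

Option 1 (X := 107, C + 60):
  N = 151
  C = 114 + 60 = 174
  X = 107
  Z = 229 + 3·151 + 5·174 + 6·107 = 2194
  F = 166 + 4·174 + 4·2194 = 9638
Option 2 (N + 41):
  N = 151 + 41 = 192
  C = 114
  X = -21 + 192 + 5·114 = 741
  Z = 229 + 3·192 + 5·114 + 6·741 = 5821
  F = 166 + 4·114 + 4·5821 = 23906
Option 3 (X + 27):
  N = 151
  C = 114
  X = -21 + 151 + 5·114 (+27 from intervention) = 727
  Z = 229 + 3·151 + 5·114 + 6·727 = 5614
  F = 166 + 4·114 + 4·5614 = 23078
Comparing — Option 1: F=9638, Option 2: F=23906, Option 3: F=23078. Lowest is 9638 (Option 1).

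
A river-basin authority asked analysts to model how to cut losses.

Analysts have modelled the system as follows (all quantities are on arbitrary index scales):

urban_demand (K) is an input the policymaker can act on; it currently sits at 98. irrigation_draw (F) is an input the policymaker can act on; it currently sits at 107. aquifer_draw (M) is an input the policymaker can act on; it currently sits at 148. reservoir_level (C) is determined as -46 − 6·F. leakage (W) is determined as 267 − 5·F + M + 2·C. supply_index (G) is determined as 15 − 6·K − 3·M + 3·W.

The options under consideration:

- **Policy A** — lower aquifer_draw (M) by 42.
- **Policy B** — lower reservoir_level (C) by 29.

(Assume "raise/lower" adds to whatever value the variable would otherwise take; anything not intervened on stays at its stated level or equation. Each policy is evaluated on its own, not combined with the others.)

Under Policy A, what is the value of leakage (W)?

-1538

Policy A (M − 42):
  F = 107
  M = 148 − 42 = 106
  C = -46 − 6·107 = -688
  W = 267 − 5·107 + 106 + 2·(-688) = -1538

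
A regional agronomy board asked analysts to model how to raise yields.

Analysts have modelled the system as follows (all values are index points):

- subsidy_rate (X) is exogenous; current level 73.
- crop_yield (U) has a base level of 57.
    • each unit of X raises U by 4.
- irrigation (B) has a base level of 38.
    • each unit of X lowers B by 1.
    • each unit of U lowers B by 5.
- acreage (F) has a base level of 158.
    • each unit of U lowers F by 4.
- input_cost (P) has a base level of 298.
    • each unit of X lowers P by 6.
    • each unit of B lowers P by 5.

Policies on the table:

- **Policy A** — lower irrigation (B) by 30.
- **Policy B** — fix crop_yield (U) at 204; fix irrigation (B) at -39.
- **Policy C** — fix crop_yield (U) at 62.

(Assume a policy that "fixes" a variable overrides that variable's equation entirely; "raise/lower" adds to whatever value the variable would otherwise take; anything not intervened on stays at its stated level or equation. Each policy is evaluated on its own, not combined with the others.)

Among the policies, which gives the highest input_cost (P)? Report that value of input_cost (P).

8910

Policy A (B − 30):
  X = 73
  U = 57 + 4·73 = 349
  B = 38 − 73 − 5·349 (−30 from intervention) = -1810
  P = 298 − 6·73 − 5·(-1810) = 8910
Policy B (U := 204, B := -39):
  X = 73
  U = 204
  B = -39
  P = 298 − 6·73 − 5·(-39) = 55
Policy C (U := 62):
  X = 73
  U = 62
  B = 38 − 73 − 5·62 = -345
  P = 298 − 6·73 − 5·(-345) = 1585
Comparing — Policy A: P=8910, Policy B: P=55, Policy C: P=1585. Highest is 8910 (Policy A).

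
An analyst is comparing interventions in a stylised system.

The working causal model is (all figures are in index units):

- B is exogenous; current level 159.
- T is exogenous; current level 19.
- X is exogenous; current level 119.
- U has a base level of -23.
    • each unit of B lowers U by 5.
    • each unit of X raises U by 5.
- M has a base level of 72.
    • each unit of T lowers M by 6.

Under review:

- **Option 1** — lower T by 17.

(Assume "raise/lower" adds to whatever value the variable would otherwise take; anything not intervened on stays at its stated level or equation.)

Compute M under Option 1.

60

Option 1 (T − 17):
  T = 19 − 17 = 2
  M = 72 − 6·2 = 60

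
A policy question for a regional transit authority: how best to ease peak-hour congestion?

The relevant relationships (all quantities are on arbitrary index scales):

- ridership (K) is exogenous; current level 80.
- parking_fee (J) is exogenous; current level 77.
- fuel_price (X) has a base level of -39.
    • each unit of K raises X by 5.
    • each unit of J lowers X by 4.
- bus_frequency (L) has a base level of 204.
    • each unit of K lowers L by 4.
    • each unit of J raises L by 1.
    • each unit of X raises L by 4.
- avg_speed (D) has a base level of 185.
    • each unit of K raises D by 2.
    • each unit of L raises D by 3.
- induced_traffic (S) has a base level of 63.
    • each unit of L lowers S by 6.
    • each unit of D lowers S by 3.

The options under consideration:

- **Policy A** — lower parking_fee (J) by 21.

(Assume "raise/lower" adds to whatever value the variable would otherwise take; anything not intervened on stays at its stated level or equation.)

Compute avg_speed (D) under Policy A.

Policy A (J − 21):
  K = 80
  J = 77 − 21 = 56
  X = -39 + 5·80 − 4·56 = 137
  L = 204 − 4·80 + 56 + 4·137 = 488
  D = 185 + 2·80 + 3·488 = 1809

1809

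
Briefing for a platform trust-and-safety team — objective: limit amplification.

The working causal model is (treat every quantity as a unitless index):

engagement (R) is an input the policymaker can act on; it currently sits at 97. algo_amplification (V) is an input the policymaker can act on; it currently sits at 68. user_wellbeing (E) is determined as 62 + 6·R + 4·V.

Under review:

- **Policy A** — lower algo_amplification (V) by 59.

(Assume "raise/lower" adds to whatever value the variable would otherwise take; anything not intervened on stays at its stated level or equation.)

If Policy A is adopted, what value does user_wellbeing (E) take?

680

Policy A (V − 59):
  R = 97
  V = 68 − 59 = 9
  E = 62 + 6·97 + 4·9 = 680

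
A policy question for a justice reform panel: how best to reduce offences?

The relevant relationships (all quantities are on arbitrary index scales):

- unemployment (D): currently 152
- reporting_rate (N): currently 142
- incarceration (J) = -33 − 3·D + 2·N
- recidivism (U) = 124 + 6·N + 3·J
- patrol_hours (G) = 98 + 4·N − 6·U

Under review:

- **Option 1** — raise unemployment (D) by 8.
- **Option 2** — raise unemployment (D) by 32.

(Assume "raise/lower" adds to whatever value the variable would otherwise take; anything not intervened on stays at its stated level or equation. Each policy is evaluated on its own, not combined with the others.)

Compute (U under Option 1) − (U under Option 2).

216

Option 1 (D + 8):
  D = 152 + 8 = 160
  N = 142
  J = -33 − 3·160 + 2·142 = -229
  U = 124 + 6·142 + 3·(-229) = 289
Option 2 (D + 32):
  D = 152 + 32 = 184
  N = 142
  J = -33 − 3·184 + 2·142 = -301
  U = 124 + 6·142 + 3·(-301) = 73
U: 289 − 73 = 216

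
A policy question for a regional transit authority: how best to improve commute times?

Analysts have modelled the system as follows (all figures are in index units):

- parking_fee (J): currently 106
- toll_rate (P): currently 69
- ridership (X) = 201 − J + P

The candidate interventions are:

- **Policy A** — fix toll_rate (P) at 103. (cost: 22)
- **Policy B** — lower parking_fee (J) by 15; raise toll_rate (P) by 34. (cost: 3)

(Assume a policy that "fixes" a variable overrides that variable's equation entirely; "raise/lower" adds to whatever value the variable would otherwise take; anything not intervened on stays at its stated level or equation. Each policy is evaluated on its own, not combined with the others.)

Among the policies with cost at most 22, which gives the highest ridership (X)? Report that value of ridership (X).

213

Policy A (P := 103):
  J = 106
  P = 103
  X = 201 − 106 + 103 = 198
Policy B (J − 15, P + 34):
  J = 106 − 15 = 91
  P = 69 + 34 = 103
  X = 201 − 91 + 103 = 213
Comparing — Policy A: X=198, Policy B: X=213. Highest is 213 (Policy B).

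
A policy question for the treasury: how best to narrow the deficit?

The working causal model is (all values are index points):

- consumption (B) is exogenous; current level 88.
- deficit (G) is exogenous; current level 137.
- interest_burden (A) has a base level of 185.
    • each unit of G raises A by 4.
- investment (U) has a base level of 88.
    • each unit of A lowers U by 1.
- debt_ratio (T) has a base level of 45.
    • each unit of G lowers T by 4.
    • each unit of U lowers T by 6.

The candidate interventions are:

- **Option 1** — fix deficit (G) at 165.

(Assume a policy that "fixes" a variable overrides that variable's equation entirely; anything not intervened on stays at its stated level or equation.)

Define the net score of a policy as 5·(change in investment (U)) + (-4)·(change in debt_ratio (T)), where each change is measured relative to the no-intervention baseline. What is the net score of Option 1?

Baseline:
  G = 137
  A = 185 + 4·137 = 733
  U = 88 − 733 = -645
  T = 45 − 4·137 − 6·(-645) = 3367
Option 1 (G := 165):
  G = 165
  A = 185 + 4·165 = 845
  U = 88 − 845 = -757
  T = 45 − 4·165 − 6·(-757) = 3927
ΔU = -757 − (-645) = -112; ΔT = 3927 − 3367 = 560
Score = 5·(-112) + (-4)·560 = -2800

-2800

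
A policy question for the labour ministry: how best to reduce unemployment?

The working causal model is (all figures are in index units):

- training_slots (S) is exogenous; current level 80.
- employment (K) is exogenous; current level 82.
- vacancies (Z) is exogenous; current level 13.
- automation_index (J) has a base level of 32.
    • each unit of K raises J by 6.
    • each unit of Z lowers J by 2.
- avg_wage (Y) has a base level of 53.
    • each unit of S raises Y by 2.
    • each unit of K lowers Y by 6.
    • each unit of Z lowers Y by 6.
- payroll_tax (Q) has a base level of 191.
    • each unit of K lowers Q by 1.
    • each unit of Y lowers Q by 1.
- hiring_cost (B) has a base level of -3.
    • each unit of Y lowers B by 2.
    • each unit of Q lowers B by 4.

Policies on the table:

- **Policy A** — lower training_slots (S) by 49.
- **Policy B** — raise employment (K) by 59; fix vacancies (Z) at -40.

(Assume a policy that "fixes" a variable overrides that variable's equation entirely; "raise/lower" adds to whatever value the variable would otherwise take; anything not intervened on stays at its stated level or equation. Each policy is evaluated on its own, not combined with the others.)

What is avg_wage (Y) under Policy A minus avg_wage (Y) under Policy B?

Policy A (S − 49):
  S = 80 − 49 = 31
  K = 82
  Z = 13
  Y = 53 + 2·31 − 6·82 − 6·13 = -455
Policy B (K + 59, Z := -40):
  S = 80
  K = 82 + 59 = 141
  Z = -40
  Y = 53 + 2·80 − 6·141 − 6·(-40) = -393
Y: -455 − (-393) = -62

-62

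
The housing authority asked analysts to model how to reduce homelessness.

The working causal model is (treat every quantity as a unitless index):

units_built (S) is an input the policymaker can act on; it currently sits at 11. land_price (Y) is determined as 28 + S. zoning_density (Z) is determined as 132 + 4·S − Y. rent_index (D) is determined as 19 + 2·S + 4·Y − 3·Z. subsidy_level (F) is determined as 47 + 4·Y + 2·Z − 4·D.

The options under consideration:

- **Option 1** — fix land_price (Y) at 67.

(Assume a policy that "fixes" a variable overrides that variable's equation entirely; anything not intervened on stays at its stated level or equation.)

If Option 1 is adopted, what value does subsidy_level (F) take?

Option 1 (Y := 67):
  S = 11
  Y = 67
  Z = 132 + 4·11 − 67 = 109
  D = 19 + 2·11 + 4·67 − 3·109 = -18
  F = 47 + 4·67 + 2·109 − 4·(-18) = 605

605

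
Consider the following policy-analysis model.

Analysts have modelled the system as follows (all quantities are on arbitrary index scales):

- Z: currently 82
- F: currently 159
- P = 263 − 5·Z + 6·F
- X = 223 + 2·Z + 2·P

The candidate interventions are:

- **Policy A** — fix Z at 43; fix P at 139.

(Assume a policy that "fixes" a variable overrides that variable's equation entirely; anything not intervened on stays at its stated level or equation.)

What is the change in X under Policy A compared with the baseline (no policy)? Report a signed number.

-1414

Baseline:
  Z = 82
  F = 159
  P = 263 − 5·82 + 6·159 = 807
  X = 223 + 2·82 + 2·807 = 2001
Policy A (Z := 43, P := 139):
  Z = 43
  F = 159
  P = 139
  X = 223 + 2·43 + 2·139 = 587
Change in X: 587 − 2001 = -1414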